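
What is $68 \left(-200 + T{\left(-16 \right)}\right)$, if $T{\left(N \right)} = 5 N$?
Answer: $-19040$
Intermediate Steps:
$68 \left(-200 + T{\left(-16 \right)}\right) = 68 \left(-200 + 5 \left(-16\right)\right) = 68 \left(-200 - 80\right) = 68 \left(-280\right) = -19040$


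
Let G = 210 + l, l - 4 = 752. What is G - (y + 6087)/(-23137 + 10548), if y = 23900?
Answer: 12190961/12589 ≈ 968.38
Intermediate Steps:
l = 756 (l = 4 + 752 = 756)
G = 966 (G = 210 + 756 = 966)
G - (y + 6087)/(-23137 + 10548) = 966 - (23900 + 6087)/(-23137 + 10548) = 966 - 29987/(-12589) = 966 - 29987*(-1)/12589 = 966 - 1*(-29987/12589) = 966 + 29987/12589 = 12190961/12589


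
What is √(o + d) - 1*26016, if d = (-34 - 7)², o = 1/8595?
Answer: -26016 + 2*√3449506795/2865 ≈ -25975.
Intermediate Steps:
o = 1/8595 ≈ 0.00011635
d = 1681 (d = (-41)² = 1681)
√(o + d) - 1*26016 = √(1/8595 + 1681) - 1*26016 = √(14448196/8595) - 26016 = 2*√3449506795/2865 - 26016 = -26016 + 2*√3449506795/2865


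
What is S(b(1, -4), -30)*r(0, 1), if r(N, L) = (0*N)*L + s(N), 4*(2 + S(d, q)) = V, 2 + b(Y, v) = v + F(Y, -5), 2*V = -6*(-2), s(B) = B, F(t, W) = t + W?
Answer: 0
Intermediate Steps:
F(t, W) = W + t
V = 6 (V = (-6*(-2))/2 = (½)*12 = 6)
b(Y, v) = -7 + Y + v (b(Y, v) = -2 + (v + (-5 + Y)) = -2 + (-5 + Y + v) = -7 + Y + v)
S(d, q) = -½ (S(d, q) = -2 + (¼)*6 = -2 + 3/2 = -½)
r(N, L) = N (r(N, L) = (0*N)*L + N = 0*L + N = 0 + N = N)
S(b(1, -4), -30)*r(0, 1) = -½*0 = 0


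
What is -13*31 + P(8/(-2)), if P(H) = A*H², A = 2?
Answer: -371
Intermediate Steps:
P(H) = 2*H²
-13*31 + P(8/(-2)) = -13*31 + 2*(8/(-2))² = -403 + 2*(8*(-½))² = -403 + 2*(-4)² = -403 + 2*16 = -403 + 32 = -371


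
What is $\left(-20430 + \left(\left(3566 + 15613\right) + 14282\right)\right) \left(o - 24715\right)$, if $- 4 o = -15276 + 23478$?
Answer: $- \frac{697562461}{2} \approx -3.4878 \cdot 10^{8}$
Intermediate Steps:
$o = - \frac{4101}{2}$ ($o = - \frac{-15276 + 23478}{4} = \left(- \frac{1}{4}\right) 8202 = - \frac{4101}{2} \approx -2050.5$)
$\left(-20430 + \left(\left(3566 + 15613\right) + 14282\right)\right) \left(o - 24715\right) = \left(-20430 + \left(\left(3566 + 15613\right) + 14282\right)\right) \left(- \frac{4101}{2} - 24715\right) = \left(-20430 + \left(19179 + 14282\right)\right) \left(- \frac{53531}{2}\right) = \left(-20430 + 33461\right) \left(- \frac{53531}{2}\right) = 13031 \left(- \frac{53531}{2}\right) = - \frac{697562461}{2}$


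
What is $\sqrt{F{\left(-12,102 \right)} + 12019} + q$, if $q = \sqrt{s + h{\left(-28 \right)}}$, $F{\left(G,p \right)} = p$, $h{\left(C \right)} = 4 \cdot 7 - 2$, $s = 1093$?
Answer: $\sqrt{1119} + \sqrt{12121} \approx 143.55$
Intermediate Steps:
$h{\left(C \right)} = 26$ ($h{\left(C \right)} = 28 - 2 = 26$)
$q = \sqrt{1119}$ ($q = \sqrt{1093 + 26} = \sqrt{1119} \approx 33.451$)
$\sqrt{F{\left(-12,102 \right)} + 12019} + q = \sqrt{102 + 12019} + \sqrt{1119} = \sqrt{12121} + \sqrt{1119} = \sqrt{1119} + \sqrt{12121}$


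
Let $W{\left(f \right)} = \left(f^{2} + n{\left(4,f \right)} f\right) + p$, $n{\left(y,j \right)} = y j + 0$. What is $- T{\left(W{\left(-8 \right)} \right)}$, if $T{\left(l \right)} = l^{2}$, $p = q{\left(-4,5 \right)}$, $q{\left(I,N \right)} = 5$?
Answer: $-105625$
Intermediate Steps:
$p = 5$
$n{\left(y,j \right)} = j y$ ($n{\left(y,j \right)} = j y + 0 = j y$)
$W{\left(f \right)} = 5 + 5 f^{2}$ ($W{\left(f \right)} = \left(f^{2} + f 4 f\right) + 5 = \left(f^{2} + 4 f f\right) + 5 = \left(f^{2} + 4 f^{2}\right) + 5 = 5 f^{2} + 5 = 5 + 5 f^{2}$)
$- T{\left(W{\left(-8 \right)} \right)} = - \left(5 + 5 \left(-8\right)^{2}\right)^{2} = - \left(5 + 5 \cdot 64\right)^{2} = - \left(5 + 320\right)^{2} = - 325^{2} = \left(-1\right) 105625 = -105625$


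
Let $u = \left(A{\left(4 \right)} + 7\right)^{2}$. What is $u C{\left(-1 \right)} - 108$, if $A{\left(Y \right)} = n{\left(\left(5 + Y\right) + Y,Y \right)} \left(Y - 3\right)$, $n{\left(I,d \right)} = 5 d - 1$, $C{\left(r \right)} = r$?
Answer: $-784$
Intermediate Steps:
$n{\left(I,d \right)} = -1 + 5 d$
$A{\left(Y \right)} = \left(-1 + 5 Y\right) \left(-3 + Y\right)$ ($A{\left(Y \right)} = \left(-1 + 5 Y\right) \left(Y - 3\right) = \left(-1 + 5 Y\right) \left(-3 + Y\right)$)
$u = 676$ ($u = \left(\left(-1 + 5 \cdot 4\right) \left(-3 + 4\right) + 7\right)^{2} = \left(\left(-1 + 20\right) 1 + 7\right)^{2} = \left(19 \cdot 1 + 7\right)^{2} = \left(19 + 7\right)^{2} = 26^{2} = 676$)
$u C{\left(-1 \right)} - 108 = 676 \left(-1\right) - 108 = -676 - 108 = -784$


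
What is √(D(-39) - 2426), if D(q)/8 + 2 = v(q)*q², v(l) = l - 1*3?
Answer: 61*I*√138 ≈ 716.59*I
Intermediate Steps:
v(l) = -3 + l (v(l) = l - 3 = -3 + l)
D(q) = -16 + 8*q²*(-3 + q) (D(q) = -16 + 8*((-3 + q)*q²) = -16 + 8*(q²*(-3 + q)) = -16 + 8*q²*(-3 + q))
√(D(-39) - 2426) = √((-16 + 8*(-39)²*(-3 - 39)) - 2426) = √((-16 + 8*1521*(-42)) - 2426) = √((-16 - 511056) - 2426) = √(-511072 - 2426) = √(-513498) = 61*I*√138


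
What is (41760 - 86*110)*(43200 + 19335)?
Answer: 2019880500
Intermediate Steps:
(41760 - 86*110)*(43200 + 19335) = (41760 - 9460)*62535 = 32300*62535 = 2019880500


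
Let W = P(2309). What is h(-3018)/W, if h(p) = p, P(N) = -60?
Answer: 503/10 ≈ 50.300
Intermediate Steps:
W = -60
h(-3018)/W = -3018/(-60) = -3018*(-1/60) = 503/10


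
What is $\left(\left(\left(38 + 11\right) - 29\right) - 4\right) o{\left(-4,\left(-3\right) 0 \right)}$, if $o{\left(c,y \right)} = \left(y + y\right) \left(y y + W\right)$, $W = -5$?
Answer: $0$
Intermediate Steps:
$o{\left(c,y \right)} = 2 y \left(-5 + y^{2}\right)$ ($o{\left(c,y \right)} = \left(y + y\right) \left(y y - 5\right) = 2 y \left(y^{2} - 5\right) = 2 y \left(-5 + y^{2}\right)$)
$\left(\left(\left(38 + 11\right) - 29\right) - 4\right) o{\left(-4,\left(-3\right) 0 \right)} = \left(\left(\left(38 + 11\right) - 29\right) - 4\right) 2 \left(\left(-3\right) 0\right) \left(-5 + \left(\left(-3\right) 0\right)^{2}\right) = \left(\left(49 - 29\right) - 4\right) 2 \cdot 0 \left(-5 + 0^{2}\right) = \left(20 - 4\right) 2 \cdot 0 \left(-5 + 0\right) = 16 \cdot 2 \cdot 0 \left(-5\right) = 16 \cdot 0 = 0$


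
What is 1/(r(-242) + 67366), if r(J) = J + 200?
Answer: 1/67324 ≈ 1.4854e-5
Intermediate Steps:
r(J) = 200 + J
1/(r(-242) + 67366) = 1/((200 - 242) + 67366) = 1/(-42 + 67366) = 1/67324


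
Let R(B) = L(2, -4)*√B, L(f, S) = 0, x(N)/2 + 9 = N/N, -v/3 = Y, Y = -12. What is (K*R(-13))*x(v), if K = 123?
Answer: 0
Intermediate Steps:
v = 36 (v = -3*(-12) = 36)
x(N) = -16 (x(N) = -18 + 2*(N/N) = -18 + 2*1 = -18 + 2 = -16)
R(B) = 0 (R(B) = 0*√B = 0)
(K*R(-13))*x(v) = (123*0)*(-16) = 0*(-16) = 0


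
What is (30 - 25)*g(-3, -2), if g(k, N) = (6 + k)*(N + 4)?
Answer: 30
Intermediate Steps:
g(k, N) = (4 + N)*(6 + k) (g(k, N) = (6 + k)*(4 + N) = (4 + N)*(6 + k))
(30 - 25)*g(-3, -2) = (30 - 25)*(24 + 4*(-3) + 6*(-2) - 2*(-3)) = 5*(24 - 12 - 12 + 6) = 5*6 = 30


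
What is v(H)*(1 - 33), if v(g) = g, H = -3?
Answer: 96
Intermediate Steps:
v(H)*(1 - 33) = -3*(1 - 33) = -3*(-32) = 96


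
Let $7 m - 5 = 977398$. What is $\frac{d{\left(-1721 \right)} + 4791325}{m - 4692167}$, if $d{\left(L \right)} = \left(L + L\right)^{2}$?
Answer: $- \frac{16638689}{4552538} \approx -3.6548$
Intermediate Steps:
$m = 139629$ ($m = \frac{5}{7} + \frac{1}{7} \cdot 977398 = \frac{5}{7} + \frac{977398}{7} = 139629$)
$d{\left(L \right)} = 4 L^{2}$ ($d{\left(L \right)} = \left(2 L\right)^{2} = 4 L^{2}$)
$\frac{d{\left(-1721 \right)} + 4791325}{m - 4692167} = \frac{4 \left(-1721\right)^{2} + 4791325}{139629 - 4692167} = \frac{4 \cdot 2961841 + 4791325}{-4552538} = \left(11847364 + 4791325\right) \left(- \frac{1}{4552538}\right) = 16638689 \left(- \frac{1}{4552538}\right) = - \frac{16638689}{4552538}$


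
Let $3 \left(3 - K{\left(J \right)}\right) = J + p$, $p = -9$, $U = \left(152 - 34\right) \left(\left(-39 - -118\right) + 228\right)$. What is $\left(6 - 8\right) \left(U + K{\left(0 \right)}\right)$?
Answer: $-72464$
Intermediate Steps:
$U = 36226$ ($U = 118 \left(\left(-39 + 118\right) + 228\right) = 118 \left(79 + 228\right) = 118 \cdot 307 = 36226$)
$K{\left(J \right)} = 6 - \frac{J}{3}$ ($K{\left(J \right)} = 3 - \frac{J - 9}{3} = 3 - \frac{-9 + J}{3} = 3 - \left(-3 + \frac{J}{3}\right) = 6 - \frac{J}{3}$)
$\left(6 - 8\right) \left(U + K{\left(0 \right)}\right) = \left(6 - 8\right) \left(36226 + \left(6 - 0\right)\right) = - 2 \left(36226 + \left(6 + 0\right)\right) = - 2 \left(36226 + 6\right) = \left(-2\right) 36232 = -72464$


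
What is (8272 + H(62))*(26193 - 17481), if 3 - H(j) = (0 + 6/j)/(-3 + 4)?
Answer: 2234819664/31 ≈ 7.2091e+7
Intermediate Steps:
H(j) = 3 - 6/j (H(j) = 3 - (0 + 6/j)/(-3 + 4) = 3 - 6/j/1 = 3 - 6/j)
(8272 + H(62))*(26193 - 17481) = (8272 + (3 - 6/62))*(26193 - 17481) = (8272 + (3 - 6*1/62))*8712 = (8272 + (3 - 3/31))*8712 = (8272 + 90/31)*8712 = (256522/31)*8712 = 2234819664/31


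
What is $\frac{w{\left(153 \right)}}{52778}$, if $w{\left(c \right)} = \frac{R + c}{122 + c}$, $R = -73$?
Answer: $\frac{8}{1451395} \approx 5.5119 \cdot 10^{-6}$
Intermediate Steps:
$w{\left(c \right)} = \frac{-73 + c}{122 + c}$
$\frac{w{\left(153 \right)}}{52778} = \frac{\frac{1}{122 + 153} \left(-73 + 153\right)}{52778} = \frac{1}{275} \cdot 80 \cdot \frac{1}{52778} = \frac{16}{55} \cdot \frac{1}{52778} = \frac{8}{1451395}$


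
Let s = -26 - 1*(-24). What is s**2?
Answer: 4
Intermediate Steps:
s = -2 (s = -26 + 24 = -2)
s**2 = (-2)**2 = 4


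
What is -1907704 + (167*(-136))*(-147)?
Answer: 1430960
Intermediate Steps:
-1907704 + (167*(-136))*(-147) = -1907704 - 22712*(-147) = -1907704 + 3338664 = 1430960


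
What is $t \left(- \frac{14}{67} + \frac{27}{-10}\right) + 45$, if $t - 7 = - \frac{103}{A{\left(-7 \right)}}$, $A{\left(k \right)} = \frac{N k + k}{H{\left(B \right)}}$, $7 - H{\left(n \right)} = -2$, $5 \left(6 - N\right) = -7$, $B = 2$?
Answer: $- \frac{1393519}{65660} \approx -21.223$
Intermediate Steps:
$N = \frac{37}{5}$ ($N = 6 - - \frac{7}{5} = 6 + \frac{7}{5} = \frac{37}{5} \approx 7.4$)
$H{\left(n \right)} = 9$ ($H{\left(n \right)} = 7 - -2 = 7 + 2 = 9$)
$A{\left(k \right)} = \frac{14 k}{15}$ ($A{\left(k \right)} = \frac{\frac{37 k}{5} + k}{9} = \frac{42 k}{5} \cdot \frac{1}{9} = \frac{14 k}{15}$)
$t = \frac{2231}{98}$ ($t = 7 - \frac{103}{\frac{14}{15} \left(-7\right)} = 7 - \frac{103}{- \frac{98}{15}} = 7 - - \frac{1545}{98} = 7 + \frac{1545}{98} = \frac{2231}{98} \approx 22.765$)
$t \left(- \frac{14}{67} + \frac{27}{-10}\right) + 45 = \frac{2231 \left(- \frac{14}{67} + \frac{27}{-10}\right)}{98} + 45 = \frac{2231 \left(\left(-14\right) \frac{1}{67} + 27 \left(- \frac{1}{10}\right)\right)}{98} + 45 = \frac{2231 \left(- \frac{14}{67} - \frac{27}{10}\right)}{98} + 45 = \frac{2231}{98} \left(- \frac{1949}{670}\right) + 45 = - \frac{4348219}{65660} + 45 = - \frac{1393519}{65660}$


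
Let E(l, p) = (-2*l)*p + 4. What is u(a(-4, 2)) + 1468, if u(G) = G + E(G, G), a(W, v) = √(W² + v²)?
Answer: 1432 + 2*√5 ≈ 1436.5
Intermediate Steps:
E(l, p) = 4 - 2*l*p (E(l, p) = -2*l*p + 4 = 4 - 2*l*p)
u(G) = 4 + G - 2*G² (u(G) = G + (4 - 2*G*G) = G + (4 - 2*G²) = 4 + G - 2*G²)
u(a(-4, 2)) + 1468 = (4 + √((-4)² + 2²) - 2*(√((-4)² + 2²))²) + 1468 = (4 + √(16 + 4) - 2*(√(16 + 4))²) + 1468 = (4 + √20 - 2*(√20)²) + 1468 = (4 + 2*√5 - 2*(2*√5)²) + 1468 = (4 + 2*√5 - 2*20) + 1468 = (4 + 2*√5 - 40) + 1468 = (-36 + 2*√5) + 1468 = 1432 + 2*√5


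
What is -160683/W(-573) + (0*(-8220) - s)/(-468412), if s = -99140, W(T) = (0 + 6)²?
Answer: -6272451203/1405236 ≈ -4463.6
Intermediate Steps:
W(T) = 36 (W(T) = 6² = 36)
-160683/W(-573) + (0*(-8220) - s)/(-468412) = -160683/36 + (0*(-8220) - 1*(-99140))/(-468412) = -160683*1/36 + (0 + 99140)*(-1/468412) = -53561/12 + 99140*(-1/468412) = -53561/12 - 24785/117103 = -6272451203/1405236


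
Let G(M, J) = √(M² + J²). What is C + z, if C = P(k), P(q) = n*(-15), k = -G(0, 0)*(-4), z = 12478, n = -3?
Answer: 12523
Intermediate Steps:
G(M, J) = √(J² + M²)
k = 0 (k = -√(0² + 0²)*(-4) = -√(0 + 0)*(-4) = -√0*(-4) = -1*0*(-4) = 0*(-4) = 0)
P(q) = 45 (P(q) = -3*(-15) = 45)
C = 45
C + z = 45 + 12478 = 12523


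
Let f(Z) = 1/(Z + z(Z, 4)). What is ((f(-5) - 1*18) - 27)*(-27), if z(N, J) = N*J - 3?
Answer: 34047/28 ≈ 1216.0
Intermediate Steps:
z(N, J) = -3 + J*N (z(N, J) = J*N - 3 = -3 + J*N)
f(Z) = 1/(-3 + 5*Z) (f(Z) = 1/(Z + (-3 + 4*Z)) = 1/(-3 + 5*Z))
((f(-5) - 1*18) - 27)*(-27) = ((1/(-3 + 5*(-5)) - 1*18) - 27)*(-27) = ((1/(-3 - 25) - 18) - 27)*(-27) = ((1/(-28) - 18) - 27)*(-27) = ((-1/28 - 18) - 27)*(-27) = (-505/28 - 27)*(-27) = -1261/28*(-27) = 34047/28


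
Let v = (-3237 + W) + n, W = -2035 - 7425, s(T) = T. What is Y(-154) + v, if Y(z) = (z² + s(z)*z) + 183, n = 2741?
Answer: 37659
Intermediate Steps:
W = -9460
Y(z) = 183 + 2*z² (Y(z) = (z² + z*z) + 183 = (z² + z²) + 183 = 2*z² + 183 = 183 + 2*z²)
v = -9956 (v = (-3237 - 9460) + 2741 = -12697 + 2741 = -9956)
Y(-154) + v = (183 + 2*(-154)²) - 9956 = (183 + 2*23716) - 9956 = (183 + 47432) - 9956 = 47615 - 9956 = 37659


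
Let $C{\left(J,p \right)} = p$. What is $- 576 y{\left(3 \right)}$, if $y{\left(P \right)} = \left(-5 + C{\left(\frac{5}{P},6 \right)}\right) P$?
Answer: $-1728$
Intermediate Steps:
$y{\left(P \right)} = P$ ($y{\left(P \right)} = \left(-5 + 6\right) P = 1 P = P$)
$- 576 y{\left(3 \right)} = \left(-576\right) 3 = -1728$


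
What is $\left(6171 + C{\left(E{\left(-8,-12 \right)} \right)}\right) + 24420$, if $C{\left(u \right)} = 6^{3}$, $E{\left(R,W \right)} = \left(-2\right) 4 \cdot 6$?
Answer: $30807$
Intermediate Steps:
$E{\left(R,W \right)} = -48$ ($E{\left(R,W \right)} = \left(-8\right) 6 = -48$)
$C{\left(u \right)} = 216$
$\left(6171 + C{\left(E{\left(-8,-12 \right)} \right)}\right) + 24420 = \left(6171 + 216\right) + 24420 = 6387 + 24420 = 30807$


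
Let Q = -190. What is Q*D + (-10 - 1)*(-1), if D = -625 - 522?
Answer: 217941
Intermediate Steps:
D = -1147
Q*D + (-10 - 1)*(-1) = -190*(-1147) + (-10 - 1)*(-1) = 217930 - 11*(-1) = 217930 + 11 = 217941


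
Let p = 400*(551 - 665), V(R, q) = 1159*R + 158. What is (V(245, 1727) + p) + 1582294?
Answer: 1820807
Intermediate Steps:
V(R, q) = 158 + 1159*R
p = -45600 (p = 400*(-114) = -45600)
(V(245, 1727) + p) + 1582294 = ((158 + 1159*245) - 45600) + 1582294 = ((158 + 283955) - 45600) + 1582294 = (284113 - 45600) + 1582294 = 238513 + 1582294 = 1820807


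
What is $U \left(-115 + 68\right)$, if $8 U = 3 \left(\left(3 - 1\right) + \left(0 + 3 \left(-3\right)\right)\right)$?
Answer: $\frac{987}{8} \approx 123.38$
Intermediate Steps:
$U = - \frac{21}{8}$ ($U = \frac{3 \left(\left(3 - 1\right) + \left(0 + 3 \left(-3\right)\right)\right)}{8} = \frac{3 \left(2 + \left(0 - 9\right)\right)}{8} = \frac{3 \left(2 - 9\right)}{8} = \frac{3 \left(-7\right)}{8} = \frac{1}{8} \left(-21\right) = - \frac{21}{8} \approx -2.625$)
$U \left(-115 + 68\right) = - \frac{21 \left(-115 + 68\right)}{8} = \left(- \frac{21}{8}\right) \left(-47\right) = \frac{987}{8}$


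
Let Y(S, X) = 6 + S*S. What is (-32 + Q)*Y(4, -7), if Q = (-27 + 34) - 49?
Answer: -1628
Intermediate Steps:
Y(S, X) = 6 + S²
Q = -42 (Q = 7 - 49 = -42)
(-32 + Q)*Y(4, -7) = (-32 - 42)*(6 + 4²) = -74*(6 + 16) = -74*22 = -1628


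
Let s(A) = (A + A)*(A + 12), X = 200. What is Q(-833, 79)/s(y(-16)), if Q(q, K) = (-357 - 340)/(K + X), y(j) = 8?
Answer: -697/89280 ≈ -0.0078069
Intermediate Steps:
Q(q, K) = -697/(200 + K) (Q(q, K) = (-357 - 340)/(K + 200) = -697/(200 + K))
s(A) = 2*A*(12 + A) (s(A) = (2*A)*(12 + A) = 2*A*(12 + A))
Q(-833, 79)/s(y(-16)) = (-697/(200 + 79))/((2*8*(12 + 8))) = (-697/279)/((2*8*20)) = -697*1/279/320 = -697/279*1/320 = -697/89280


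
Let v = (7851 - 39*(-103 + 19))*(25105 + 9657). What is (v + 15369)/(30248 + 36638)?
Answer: 386812143/66886 ≈ 5783.2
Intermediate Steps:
v = 386796774 (v = (7851 - 39*(-84))*34762 = (7851 + 3276)*34762 = 11127*34762 = 386796774)
(v + 15369)/(30248 + 36638) = (386796774 + 15369)/(30248 + 36638) = 386812143/66886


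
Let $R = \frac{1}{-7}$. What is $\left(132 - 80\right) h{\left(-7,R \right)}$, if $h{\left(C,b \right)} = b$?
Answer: $- \frac{52}{7} \approx -7.4286$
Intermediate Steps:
$R = - \frac{1}{7} \approx -0.14286$
$\left(132 - 80\right) h{\left(-7,R \right)} = \left(132 - 80\right) \left(- \frac{1}{7}\right) = 52 \left(- \frac{1}{7}\right) = - \frac{52}{7}$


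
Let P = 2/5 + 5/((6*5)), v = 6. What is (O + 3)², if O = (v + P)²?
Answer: 1722997081/810000 ≈ 2127.2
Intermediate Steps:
P = 17/30 (P = 2*(⅕) + 5/30 = ⅖ + 5*(1/30) = ⅖ + ⅙ = 17/30 ≈ 0.56667)
O = 38809/900 (O = (6 + 17/30)² = (197/30)² = 38809/900 ≈ 43.121)
(O + 3)² = (38809/900 + 3)² = (41509/900)² = 1722997081/810000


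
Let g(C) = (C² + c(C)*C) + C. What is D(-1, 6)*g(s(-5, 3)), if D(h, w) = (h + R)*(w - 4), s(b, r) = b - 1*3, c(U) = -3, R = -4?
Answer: -800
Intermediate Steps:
s(b, r) = -3 + b (s(b, r) = b - 3 = -3 + b)
g(C) = C² - 2*C (g(C) = (C² - 3*C) + C = C² - 2*C)
D(h, w) = (-4 + h)*(-4 + w) (D(h, w) = (h - 4)*(w - 4) = (-4 + h)*(-4 + w))
D(-1, 6)*g(s(-5, 3)) = (16 - 4*(-1) - 4*6 - 1*6)*((-3 - 5)*(-2 + (-3 - 5))) = (16 + 4 - 24 - 6)*(-8*(-2 - 8)) = -(-80)*(-10) = -10*80 = -800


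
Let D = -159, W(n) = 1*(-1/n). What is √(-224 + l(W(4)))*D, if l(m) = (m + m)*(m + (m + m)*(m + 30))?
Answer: -159*I*√3463/4 ≈ -2339.2*I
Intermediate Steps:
W(n) = -1/n
l(m) = 2*m*(m + 2*m*(30 + m)) (l(m) = (2*m)*(m + (2*m)*(30 + m)) = (2*m)*(m + 2*m*(30 + m)) = 2*m*(m + 2*m*(30 + m)))
√(-224 + l(W(4)))*D = √(-224 + (-1/4)²*(122 + 4*(-1/4)))*(-159) = √(-224 + (-1*¼)²*(122 + 4*(-1*¼)))*(-159) = √(-224 + (-¼)²*(122 + 4*(-¼)))*(-159) = √(-224 + (122 - 1)/16)*(-159) = √(-224 + (1/16)*121)*(-159) = √(-224 + 121/16)*(-159) = √(-3463/16)*(-159) = (I*√3463/4)*(-159) = -159*I*√3463/4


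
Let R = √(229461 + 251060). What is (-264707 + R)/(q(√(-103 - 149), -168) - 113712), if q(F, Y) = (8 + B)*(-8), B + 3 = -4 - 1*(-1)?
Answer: 264707/113728 - √480521/113728 ≈ 2.3214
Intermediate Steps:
B = -6 (B = -3 + (-4 - 1*(-1)) = -3 + (-4 + 1) = -3 - 3 = -6)
R = √480521 ≈ 693.20
q(F, Y) = -16 (q(F, Y) = (8 - 6)*(-8) = 2*(-8) = -16)
(-264707 + R)/(q(√(-103 - 149), -168) - 113712) = (-264707 + √480521)/(-16 - 113712) = (-264707 + √480521)/(-113728) = (-264707 + √480521)*(-1/113728) = 264707/113728 - √480521/113728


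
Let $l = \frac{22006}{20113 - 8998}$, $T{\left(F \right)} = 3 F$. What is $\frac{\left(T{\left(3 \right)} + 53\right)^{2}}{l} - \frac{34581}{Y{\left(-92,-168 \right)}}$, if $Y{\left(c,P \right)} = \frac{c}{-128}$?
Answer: $- \frac{11684482086}{253069} \approx -46171.0$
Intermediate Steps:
$Y{\left(c,P \right)} = - \frac{c}{128}$ ($Y{\left(c,P \right)} = c \left(- \frac{1}{128}\right) = - \frac{c}{128}$)
$l = \frac{22006}{11115} \approx 1.9798$
$\frac{\left(T{\left(3 \right)} + 53\right)^{2}}{l} - \frac{34581}{Y{\left(-92,-168 \right)}} = \frac{\left(3 \cdot 3 + 53\right)^{2}}{\frac{22006}{11115}} - \frac{34581}{\left(- \frac{1}{128}\right) \left(-92\right)} = \left(9 + 53\right)^{2} \cdot \frac{11115}{22006} - \frac{34581}{\frac{23}{32}} = 62^{2} \cdot \frac{11115}{22006} - \frac{1106592}{23} = 3844 \cdot \frac{11115}{22006} - \frac{1106592}{23} = \frac{21363030}{11003} - \frac{1106592}{23} = - \frac{11684482086}{253069}$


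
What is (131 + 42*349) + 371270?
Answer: 386059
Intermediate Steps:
(131 + 42*349) + 371270 = (131 + 14658) + 371270 = 14789 + 371270 = 386059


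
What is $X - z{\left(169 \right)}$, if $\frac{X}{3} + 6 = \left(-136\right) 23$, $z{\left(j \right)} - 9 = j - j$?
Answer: $-9411$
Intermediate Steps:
$z{\left(j \right)} = 9$ ($z{\left(j \right)} = 9 + \left(j - j\right) = 9 + 0 = 9$)
$X = -9402$ ($X = -18 + 3 \left(\left(-136\right) 23\right) = -18 + 3 \left(-3128\right) = -18 - 9384 = -9402$)
$X - z{\left(169 \right)} = -9402 - 9 = -9411$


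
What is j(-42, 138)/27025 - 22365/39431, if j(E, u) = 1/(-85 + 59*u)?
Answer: -695680652242/1226531814025 ≈ -0.56719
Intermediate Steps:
j(-42, 138)/27025 - 22365/39431 = 1/((-85 + 59*138)*27025) - 22365/39431 = (1/27025)/(-85 + 8142) - 22365*1/39431 = (1/27025)/8057 - 3195/5633 = (1/8057)*(1/27025) - 3195/5633 = 1/217740425 - 3195/5633 = -695680652242/1226531814025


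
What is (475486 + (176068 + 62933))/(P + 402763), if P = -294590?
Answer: 714487/108173 ≈ 6.6050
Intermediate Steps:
(475486 + (176068 + 62933))/(P + 402763) = (475486 + (176068 + 62933))/(-294590 + 402763) = (475486 + 239001)/108173 = 714487*(1/108173) = 714487/108173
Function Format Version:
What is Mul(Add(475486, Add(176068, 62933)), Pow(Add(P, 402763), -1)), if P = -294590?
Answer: Rational(714487, 108173) ≈ 6.6050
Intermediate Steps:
Mul(Add(475486, Add(176068, 62933)), Pow(Add(P, 402763), -1)) = Mul(Add(475486, Add(176068, 62933)), Pow(Add(-294590, 402763), -1)) = Mul(Add(475486, 239001), Pow(108173, -1)) = Mul(714487, Rational(1, 108173)) = Rational(714487, 108173)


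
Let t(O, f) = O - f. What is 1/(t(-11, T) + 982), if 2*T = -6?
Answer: 1/974 ≈ 0.0010267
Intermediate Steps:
T = -3 (T = (½)*(-6) = -3)
1/(t(-11, T) + 982) = 1/((-11 - 1*(-3)) + 982) = 1/((-11 + 3) + 982) = 1/(-8 + 982) = 1/974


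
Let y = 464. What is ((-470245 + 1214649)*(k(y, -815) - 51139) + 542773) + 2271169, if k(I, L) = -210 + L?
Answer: -38828276314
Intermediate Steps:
((-470245 + 1214649)*(k(y, -815) - 51139) + 542773) + 2271169 = ((-470245 + 1214649)*((-210 - 815) - 51139) + 542773) + 2271169 = (744404*(-1025 - 51139) + 542773) + 2271169 = (744404*(-52164) + 542773) + 2271169 = (-38831090256 + 542773) + 2271169 = -38830547483 + 2271169 = -38828276314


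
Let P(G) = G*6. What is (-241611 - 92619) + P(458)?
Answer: -331482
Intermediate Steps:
P(G) = 6*G
(-241611 - 92619) + P(458) = (-241611 - 92619) + 6*458 = -334230 + 2748 = -331482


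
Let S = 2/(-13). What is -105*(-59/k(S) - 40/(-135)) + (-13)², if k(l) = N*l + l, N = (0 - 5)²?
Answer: -50791/36 ≈ -1410.9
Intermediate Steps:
N = 25 (N = (-5)² = 25)
S = -2/13 (S = 2*(-1/13) = -2/13 ≈ -0.15385)
k(l) = 26*l (k(l) = 25*l + l = 26*l)
-105*(-59/k(S) - 40/(-135)) + (-13)² = -105*(-59/(26*(-2/13)) - 40/(-135)) + (-13)² = -105*(-59/(-4) - 40*(-1/135)) + 169 = -105*(-59*(-¼) + 8/27) + 169 = -105*(59/4 + 8/27) + 169 = -105*1625/108 + 169 = -56875/36 + 169 = -50791/36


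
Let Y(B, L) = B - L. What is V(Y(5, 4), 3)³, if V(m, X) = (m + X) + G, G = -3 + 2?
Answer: 27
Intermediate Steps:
G = -1
V(m, X) = -1 + X + m (V(m, X) = (m + X) - 1 = (X + m) - 1 = -1 + X + m)
V(Y(5, 4), 3)³ = (-1 + 3 + (5 - 1*4))³ = (-1 + 3 + (5 - 4))³ = (-1 + 3 + 1)³ = 3³ = 27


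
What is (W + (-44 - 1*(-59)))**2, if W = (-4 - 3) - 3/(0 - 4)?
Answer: 1225/16 ≈ 76.563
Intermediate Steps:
W = -25/4 (W = -7 - 3/(-4) = -7 - 3*(-1/4) = -7 + 3/4 = -25/4 ≈ -6.2500)
(W + (-44 - 1*(-59)))**2 = (-25/4 + (-44 - 1*(-59)))**2 = (-25/4 + (-44 + 59))**2 = (-25/4 + 15)**2 = (35/4)**2 = 1225/16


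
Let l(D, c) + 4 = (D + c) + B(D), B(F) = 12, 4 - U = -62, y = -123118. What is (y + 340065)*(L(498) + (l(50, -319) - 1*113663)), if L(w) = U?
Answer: -24701151526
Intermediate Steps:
U = 66 (U = 4 - 1*(-62) = 4 + 62 = 66)
L(w) = 66
l(D, c) = 8 + D + c (l(D, c) = -4 + ((D + c) + 12) = -4 + (12 + D + c) = 8 + D + c)
(y + 340065)*(L(498) + (l(50, -319) - 1*113663)) = (-123118 + 340065)*(66 + ((8 + 50 - 319) - 1*113663)) = 216947*(66 + (-261 - 113663)) = 216947*(66 - 113924) = 216947*(-113858) = -24701151526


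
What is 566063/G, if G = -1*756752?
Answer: -566063/756752 ≈ -0.74802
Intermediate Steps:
G = -756752
566063/G = 566063/(-756752) = 566063*(-1/756752) = -566063/756752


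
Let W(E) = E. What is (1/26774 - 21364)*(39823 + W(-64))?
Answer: -22742137463865/26774 ≈ -8.4941e+8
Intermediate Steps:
(1/26774 - 21364)*(39823 + W(-64)) = (1/26774 - 21364)*(39823 - 64) = (1/26774 - 21364)*39759 = -571999735/26774*39759 = -22742137463865/26774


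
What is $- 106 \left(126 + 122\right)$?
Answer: $-26288$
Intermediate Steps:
$- 106 \left(126 + 122\right) = \left(-106\right) 248 = -26288$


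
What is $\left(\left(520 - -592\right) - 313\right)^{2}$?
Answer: $638401$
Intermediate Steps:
$\left(\left(520 - -592\right) - 313\right)^{2} = \left(\left(520 + 592\right) + \left(-565 + 252\right)\right)^{2} = \left(1112 - 313\right)^{2} = 799^{2} = 638401$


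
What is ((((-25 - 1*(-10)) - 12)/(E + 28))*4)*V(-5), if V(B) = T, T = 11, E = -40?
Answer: 99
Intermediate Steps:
V(B) = 11
((((-25 - 1*(-10)) - 12)/(E + 28))*4)*V(-5) = ((((-25 - 1*(-10)) - 12)/(-40 + 28))*4)*11 = ((((-25 + 10) - 12)/(-12))*4)*11 = (((-15 - 12)*(-1/12))*4)*11 = (-27*(-1/12)*4)*11 = ((9/4)*4)*11 = 9*11 = 99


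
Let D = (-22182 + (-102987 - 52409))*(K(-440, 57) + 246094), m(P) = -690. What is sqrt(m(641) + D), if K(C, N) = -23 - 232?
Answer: 2*I*sqrt(10913899658) ≈ 2.0894e+5*I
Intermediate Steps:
K(C, N) = -255
D = -43655597942 (D = (-22182 + (-102987 - 52409))*(-255 + 246094) = (-22182 - 155396)*245839 = -177578*245839 = -43655597942)
sqrt(m(641) + D) = sqrt(-690 - 43655597942) = sqrt(-43655598632) = 2*I*sqrt(10913899658)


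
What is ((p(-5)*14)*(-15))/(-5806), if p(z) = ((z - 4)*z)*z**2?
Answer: 118125/2903 ≈ 40.691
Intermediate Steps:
p(z) = z**3*(-4 + z) (p(z) = ((-4 + z)*z)*z**2 = (z*(-4 + z))*z**2 = z**3*(-4 + z))
((p(-5)*14)*(-15))/(-5806) = ((((-5)**3*(-4 - 5))*14)*(-15))/(-5806) = ((-125*(-9)*14)*(-15))*(-1/5806) = ((1125*14)*(-15))*(-1/5806) = (15750*(-15))*(-1/5806) = -236250*(-1/5806) = 118125/2903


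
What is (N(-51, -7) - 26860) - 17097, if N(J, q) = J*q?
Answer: -43600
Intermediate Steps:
(N(-51, -7) - 26860) - 17097 = (-51*(-7) - 26860) - 17097 = (357 - 26860) - 17097 = -26503 - 17097 = -43600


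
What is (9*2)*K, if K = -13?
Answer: -234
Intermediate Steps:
(9*2)*K = (9*2)*(-13) = 18*(-13) = -234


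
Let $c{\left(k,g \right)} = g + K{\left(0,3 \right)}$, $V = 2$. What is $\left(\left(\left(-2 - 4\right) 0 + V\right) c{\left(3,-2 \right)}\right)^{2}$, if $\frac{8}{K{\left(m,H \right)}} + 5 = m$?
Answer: $\frac{1296}{25} \approx 51.84$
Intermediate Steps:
$K{\left(m,H \right)} = \frac{8}{-5 + m}$
$c{\left(k,g \right)} = - \frac{8}{5} + g$ ($c{\left(k,g \right)} = g + \frac{8}{-5 + 0} = g + \frac{8}{-5} = g + 8 \left(- \frac{1}{5}\right) = g - \frac{8}{5} = - \frac{8}{5} + g$)
$\left(\left(\left(-2 - 4\right) 0 + V\right) c{\left(3,-2 \right)}\right)^{2} = \left(\left(\left(-2 - 4\right) 0 + 2\right) \left(- \frac{8}{5} - 2\right)\right)^{2} = \left(\left(\left(-6\right) 0 + 2\right) \left(- \frac{18}{5}\right)\right)^{2} = \left(\left(0 + 2\right) \left(- \frac{18}{5}\right)\right)^{2} = \left(2 \left(- \frac{18}{5}\right)\right)^{2} = \left(- \frac{36}{5}\right)^{2} = \frac{1296}{25}$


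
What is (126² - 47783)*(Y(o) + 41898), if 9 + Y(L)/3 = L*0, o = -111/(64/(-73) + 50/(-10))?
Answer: -1335977997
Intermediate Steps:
o = 2701/143 (o = -111/(64*(-1/73) + 50*(-⅒)) = -111/(-64/73 - 5) = -111/(-429/73) = -111*(-73/429) = 2701/143 ≈ 18.888)
Y(L) = -27 (Y(L) = -27 + 3*(L*0) = -27 + 3*0 = -27 + 0 = -27)
(126² - 47783)*(Y(o) + 41898) = (126² - 47783)*(-27 + 41898) = (15876 - 47783)*41871 = -31907*41871 = -1335977997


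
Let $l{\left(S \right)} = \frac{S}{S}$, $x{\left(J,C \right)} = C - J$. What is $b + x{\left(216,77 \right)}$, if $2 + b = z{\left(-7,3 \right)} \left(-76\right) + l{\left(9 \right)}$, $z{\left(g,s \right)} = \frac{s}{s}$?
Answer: $-216$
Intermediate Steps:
$l{\left(S \right)} = 1$
$z{\left(g,s \right)} = 1$
$b = -77$ ($b = -2 + \left(1 \left(-76\right) + 1\right) = -2 + \left(-76 + 1\right) = -2 - 75 = -77$)
$b + x{\left(216,77 \right)} = -77 + \left(77 - 216\right) = -77 - 139 = -216$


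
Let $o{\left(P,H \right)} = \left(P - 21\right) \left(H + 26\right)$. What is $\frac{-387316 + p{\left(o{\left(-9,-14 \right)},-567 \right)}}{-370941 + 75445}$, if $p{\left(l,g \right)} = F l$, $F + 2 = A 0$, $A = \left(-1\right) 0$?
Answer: $\frac{96649}{73874} \approx 1.3083$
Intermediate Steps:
$A = 0$
$o{\left(P,H \right)} = \left(-21 + P\right) \left(26 + H\right)$
$F = -2$ ($F = -2 + 0 \cdot 0 = -2 + 0 = -2$)
$p{\left(l,g \right)} = - 2 l$
$\frac{-387316 + p{\left(o{\left(-9,-14 \right)},-567 \right)}}{-370941 + 75445} = \frac{-387316 - 2 \left(-546 - -294 + 26 \left(-9\right) - -126\right)}{-370941 + 75445} = \frac{-387316 - 2 \left(-546 + 294 - 234 + 126\right)}{-295496} = \left(-387316 - -720\right) \left(- \frac{1}{295496}\right) = \left(-387316 + 720\right) \left(- \frac{1}{295496}\right) = \left(-386596\right) \left(- \frac{1}{295496}\right) = \frac{96649}{73874}$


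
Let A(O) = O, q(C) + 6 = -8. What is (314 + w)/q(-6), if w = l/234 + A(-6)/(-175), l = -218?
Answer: -6410777/286650 ≈ -22.364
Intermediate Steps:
q(C) = -14 (q(C) = -6 - 8 = -14)
w = -18373/20475 (w = -218/234 - 6/(-175) = -218*1/234 - 6*(-1/175) = -109/117 + 6/175 = -18373/20475 ≈ -0.89734)
(314 + w)/q(-6) = (314 - 18373/20475)/(-14) = -1/14*6410777/20475 = -6410777/286650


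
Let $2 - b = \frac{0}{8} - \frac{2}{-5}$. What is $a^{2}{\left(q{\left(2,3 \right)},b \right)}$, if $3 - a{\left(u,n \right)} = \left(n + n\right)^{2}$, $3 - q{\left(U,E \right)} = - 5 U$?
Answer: $\frac{32761}{625} \approx 52.418$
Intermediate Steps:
$q{\left(U,E \right)} = 3 + 5 U$ ($q{\left(U,E \right)} = 3 - - 5 U = 3 + 5 U$)
$b = \frac{8}{5}$ ($b = 2 - \left(\frac{0}{8} - \frac{2}{-5}\right) = 2 - \left(0 \cdot \frac{1}{8} - - \frac{2}{5}\right) = 2 - \left(0 + \frac{2}{5}\right) = 2 - \frac{2}{5} = \frac{8}{5} \approx 1.6$)
$a{\left(u,n \right)} = 3 - 4 n^{2}$ ($a{\left(u,n \right)} = 3 - \left(n + n\right)^{2} = 3 - \left(2 n\right)^{2} = 3 - 4 n^{2}$)
$a^{2}{\left(q{\left(2,3 \right)},b \right)} = \left(3 - 4 \left(\frac{8}{5}\right)^{2}\right)^{2} = \left(3 - \frac{256}{25}\right)^{2} = \left(- \frac{181}{25}\right)^{2} = \frac{32761}{625}$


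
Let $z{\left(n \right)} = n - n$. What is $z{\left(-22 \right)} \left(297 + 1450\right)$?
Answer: $0$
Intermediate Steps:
$z{\left(n \right)} = 0$
$z{\left(-22 \right)} \left(297 + 1450\right) = 0 \left(297 + 1450\right) = 0 \cdot 1747 = 0$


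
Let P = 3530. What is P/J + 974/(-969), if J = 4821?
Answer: -141676/519061 ≈ -0.27295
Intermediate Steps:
P/J + 974/(-969) = 3530/4821 + 974/(-969) = 3530*(1/4821) + 974*(-1/969) = 3530/4821 - 974/969 = -141676/519061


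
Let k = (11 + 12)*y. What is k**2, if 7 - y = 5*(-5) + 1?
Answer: 508369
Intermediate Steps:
y = 31 (y = 7 - (5*(-5) + 1) = 7 - (-25 + 1) = 7 - 1*(-24) = 7 + 24 = 31)
k = 713 (k = (11 + 12)*31 = 23*31 = 713)
k**2 = 713**2 = 508369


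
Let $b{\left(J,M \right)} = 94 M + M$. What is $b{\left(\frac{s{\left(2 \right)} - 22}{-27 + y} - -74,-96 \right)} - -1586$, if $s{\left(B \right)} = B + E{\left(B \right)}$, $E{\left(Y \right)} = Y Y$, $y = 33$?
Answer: $-7534$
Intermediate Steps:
$E{\left(Y \right)} = Y^{2}$
$s{\left(B \right)} = B + B^{2}$
$b{\left(J,M \right)} = 95 M$
$b{\left(\frac{s{\left(2 \right)} - 22}{-27 + y} - -74,-96 \right)} - -1586 = 95 \left(-96\right) - -1586 = -9120 + 1586 = -7534$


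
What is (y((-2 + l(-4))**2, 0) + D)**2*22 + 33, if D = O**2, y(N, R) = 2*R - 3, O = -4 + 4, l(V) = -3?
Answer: 231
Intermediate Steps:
O = 0
y(N, R) = -3 + 2*R
D = 0 (D = 0**2 = 0)
(y((-2 + l(-4))**2, 0) + D)**2*22 + 33 = ((-3 + 2*0) + 0)**2*22 + 33 = ((-3 + 0) + 0)**2*22 + 33 = (-3 + 0)**2*22 + 33 = (-3)**2*22 + 33 = 9*22 + 33 = 198 + 33 = 231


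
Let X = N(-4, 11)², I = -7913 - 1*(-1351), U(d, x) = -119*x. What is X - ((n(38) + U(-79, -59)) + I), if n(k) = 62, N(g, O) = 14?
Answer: -325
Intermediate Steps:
I = -6562 (I = -7913 + 1351 = -6562)
X = 196 (X = 14² = 196)
X - ((n(38) + U(-79, -59)) + I) = 196 - ((62 - 119*(-59)) - 6562) = 196 - ((62 + 7021) - 6562) = 196 - (7083 - 6562) = 196 - 1*521 = 196 - 521 = -325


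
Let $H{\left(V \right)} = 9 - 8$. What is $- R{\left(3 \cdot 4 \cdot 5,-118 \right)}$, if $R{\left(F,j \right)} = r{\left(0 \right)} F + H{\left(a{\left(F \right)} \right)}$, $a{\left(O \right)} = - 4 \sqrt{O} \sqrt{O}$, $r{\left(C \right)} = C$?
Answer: $-1$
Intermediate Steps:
$a{\left(O \right)} = - 4 O$
$H{\left(V \right)} = 1$ ($H{\left(V \right)} = 9 - 8 = 1$)
$R{\left(F,j \right)} = 1$ ($R{\left(F,j \right)} = 0 F + 1 = 0 + 1 = 1$)
$- R{\left(3 \cdot 4 \cdot 5,-118 \right)} = \left(-1\right) 1 = -1$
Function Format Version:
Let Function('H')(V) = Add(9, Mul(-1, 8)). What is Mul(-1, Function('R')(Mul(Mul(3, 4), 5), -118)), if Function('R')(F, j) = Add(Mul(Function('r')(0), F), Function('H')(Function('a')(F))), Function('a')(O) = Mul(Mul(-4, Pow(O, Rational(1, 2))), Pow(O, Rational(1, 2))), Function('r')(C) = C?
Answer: -1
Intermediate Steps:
Function('a')(O) = Mul(-4, O)
Function('H')(V) = 1 (Function('H')(V) = Add(9, -8) = 1)
Function('R')(F, j) = 1 (Function('R')(F, j) = Add(Mul(0, F), 1) = Add(0, 1) = 1)
Mul(-1, Function('R')(Mul(Mul(3, 4), 5), -118)) = Mul(-1, 1) = -1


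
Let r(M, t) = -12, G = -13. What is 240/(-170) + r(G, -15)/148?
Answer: -939/629 ≈ -1.4928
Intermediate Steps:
240/(-170) + r(G, -15)/148 = 240/(-170) - 12/148 = 240*(-1/170) - 12*1/148 = -24/17 - 3/37 = -939/629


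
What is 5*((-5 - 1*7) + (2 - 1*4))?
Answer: -70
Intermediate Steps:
5*((-5 - 1*7) + (2 - 1*4)) = 5*((-5 - 7) + (2 - 4)) = 5*(-12 - 2) = 5*(-14) = -70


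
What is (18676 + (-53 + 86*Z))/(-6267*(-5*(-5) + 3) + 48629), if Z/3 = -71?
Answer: -305/126847 ≈ -0.0024045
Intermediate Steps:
Z = -213 (Z = 3*(-71) = -213)
(18676 + (-53 + 86*Z))/(-6267*(-5*(-5) + 3) + 48629) = (18676 + (-53 + 86*(-213)))/(-6267*(-5*(-5) + 3) + 48629) = (18676 + (-53 - 18318))/(-6267*(25 + 3) + 48629) = (18676 - 18371)/(-6267*28 + 48629) = 305/(-175476 + 48629) = 305/(-126847) = 305*(-1/126847) = -305/126847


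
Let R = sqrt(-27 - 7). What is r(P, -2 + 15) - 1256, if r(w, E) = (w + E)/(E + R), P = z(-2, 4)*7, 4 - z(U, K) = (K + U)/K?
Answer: (-2512*sqrt(34) + 32581*I)/(2*(sqrt(34) - 13*I)) ≈ -1253.6 - 1.0771*I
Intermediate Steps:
R = I*sqrt(34) (R = sqrt(-34) = I*sqrt(34) ≈ 5.8309*I)
z(U, K) = 4 - (K + U)/K
P = 49/2 (P = (3 - 1*(-2)/4)*7 = (3 - 1*(-2)*1/4)*7 = (3 + 1/2)*7 = (7/2)*7 = 49/2 ≈ 24.500)
r(w, E) = (E + w)/(E + I*sqrt(34)) (r(w, E) = (w + E)/(E + I*sqrt(34)) = (E + w)/(E + I*sqrt(34)))
r(P, -2 + 15) - 1256 = ((-2 + 15) + 49/2)/((-2 + 15) + I*sqrt(34)) - 1256 = (13 + 49/2)/(13 + I*sqrt(34)) - 1256 = (75/2)/(13 + I*sqrt(34)) - 1256 = 75/(2*(13 + I*sqrt(34))) - 1256 = -1256 + 75/(2*(13 + I*sqrt(34)))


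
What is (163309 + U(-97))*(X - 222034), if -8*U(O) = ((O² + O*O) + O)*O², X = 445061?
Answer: -38993910655259/8 ≈ -4.8742e+12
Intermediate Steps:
U(O) = -O²*(O + 2*O²)/8 (U(O) = -((O² + O*O) + O)*O²/8 = -((O² + O²) + O)*O²/8 = -(2*O² + O)*O²/8 = -(O + 2*O²)*O²/8 = -O²*(O + 2*O²)/8)
(163309 + U(-97))*(X - 222034) = (163309 + (⅛)*(-97)³*(-1 - 2*(-97)))*(445061 - 222034) = (163309 + (⅛)*(-912673)*(-1 + 194))*223027 = (163309 + (⅛)*(-912673)*193)*223027 = (163309 - 176145889/8)*223027 = -174839417/8*223027 = -38993910655259/8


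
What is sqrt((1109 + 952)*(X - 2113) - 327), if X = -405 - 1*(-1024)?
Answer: I*sqrt(3079461) ≈ 1754.8*I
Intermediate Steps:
X = 619 (X = -405 + 1024 = 619)
sqrt((1109 + 952)*(X - 2113) - 327) = sqrt((1109 + 952)*(619 - 2113) - 327) = sqrt(2061*(-1494) - 327) = sqrt(-3079134 - 327) = sqrt(-3079461) = I*sqrt(3079461)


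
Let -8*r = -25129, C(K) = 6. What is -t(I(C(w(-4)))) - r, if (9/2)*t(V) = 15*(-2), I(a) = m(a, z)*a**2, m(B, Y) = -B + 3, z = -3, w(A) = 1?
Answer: -75227/24 ≈ -3134.5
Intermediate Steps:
m(B, Y) = 3 - B
I(a) = a**2*(3 - a) (I(a) = (3 - a)*a**2 = a**2*(3 - a))
t(V) = -20/3 (t(V) = 2*(15*(-2))/9 = (2/9)*(-30) = -20/3)
r = 25129/8 (r = -1/8*(-25129) = 25129/8 ≈ 3141.1)
-t(I(C(w(-4)))) - r = -1*(-20/3) - 1*25129/8 = 20/3 - 25129/8 = -75227/24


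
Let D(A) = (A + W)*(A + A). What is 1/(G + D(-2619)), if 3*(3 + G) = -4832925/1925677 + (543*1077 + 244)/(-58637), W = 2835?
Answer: -338747766747/383264359538170477 ≈ -8.8385e-7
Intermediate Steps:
D(A) = 2*A*(2835 + A) (D(A) = (A + 2835)*(A + A) = (2835 + A)*(2*A) = 2*A*(2835 + A))
G = -2426258480701/338747766747 (G = -3 + (-4832925/1925677 + (543*1077 + 244)/(-58637))/3 = -3 + (-4832925*1/1925677 + (584811 + 244)*(-1/58637))/3 = -3 + (-4832925/1925677 + 585055*(-1/58637))/3 = -3 + (-4832925/1925677 - 585055/58637)/3 = -3 + (⅓)*(-1410015180460/112915922249) = -3 - 1410015180460/338747766747 = -2426258480701/338747766747 ≈ -7.1624)
1/(G + D(-2619)) = 1/(-2426258480701/338747766747 + 2*(-2619)*(2835 - 2619)) = 1/(-2426258480701/338747766747 + 2*(-2619)*216) = 1/(-2426258480701/338747766747 - 1131408) = 1/(-383264359538170477/338747766747) = -338747766747/383264359538170477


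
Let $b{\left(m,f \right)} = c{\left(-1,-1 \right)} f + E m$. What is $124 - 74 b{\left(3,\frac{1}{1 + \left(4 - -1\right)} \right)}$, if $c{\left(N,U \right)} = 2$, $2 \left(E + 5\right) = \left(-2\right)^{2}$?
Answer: $\frac{2296}{3} \approx 765.33$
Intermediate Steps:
$E = -3$ ($E = -5 + \frac{\left(-2\right)^{2}}{2} = -5 + \frac{1}{2} \cdot 4 = -5 + 2 = -3$)
$b{\left(m,f \right)} = - 3 m + 2 f$ ($b{\left(m,f \right)} = 2 f - 3 m = - 3 m + 2 f$)
$124 - 74 b{\left(3,\frac{1}{1 + \left(4 - -1\right)} \right)} = 124 - 74 \left(\left(-3\right) 3 + \frac{2}{1 + \left(4 - -1\right)}\right) = 124 - 74 \left(-9 + \frac{2}{1 + \left(4 + 1\right)}\right) = 124 - 74 \left(-9 + \frac{2}{1 + 5}\right) = 124 - 74 \left(-9 + \frac{2}{6}\right) = 124 - 74 \left(-9 + 2 \cdot \frac{1}{6}\right) = 124 - 74 \left(-9 + \frac{1}{3}\right) = 124 - - \frac{1924}{3} = 124 + \frac{1924}{3} = \frac{2296}{3}$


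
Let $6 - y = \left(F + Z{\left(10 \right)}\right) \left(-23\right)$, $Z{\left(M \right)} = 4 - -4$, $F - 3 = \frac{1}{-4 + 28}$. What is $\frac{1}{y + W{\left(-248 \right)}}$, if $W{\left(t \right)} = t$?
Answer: $\frac{24}{287} \approx 0.083624$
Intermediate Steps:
$F = \frac{73}{24}$ ($F = 3 + \frac{1}{-4 + 28} = 3 + \frac{1}{24} = \frac{73}{24} \approx 3.0417$)
$Z{\left(M \right)} = 8$ ($Z{\left(M \right)} = 4 + 4 = 8$)
$y = \frac{6239}{24}$ ($y = 6 - \left(\frac{73}{24} + 8\right) \left(-23\right) = 6 - \frac{265}{24} \left(-23\right) = 6 - - \frac{6095}{24} = 6 + \frac{6095}{24} = \frac{6239}{24} \approx 259.96$)
$\frac{1}{y + W{\left(-248 \right)}} = \frac{1}{\frac{6239}{24} - 248} = \frac{1}{\frac{287}{24}} = \frac{24}{287}$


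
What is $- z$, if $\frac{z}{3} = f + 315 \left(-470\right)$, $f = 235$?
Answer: $443445$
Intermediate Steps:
$z = -443445$ ($z = 3 \left(235 + 315 \left(-470\right)\right) = 3 \left(235 - 148050\right) = 3 \left(-147815\right) = -443445$)
$- z = \left(-1\right) \left(-443445\right) = 443445$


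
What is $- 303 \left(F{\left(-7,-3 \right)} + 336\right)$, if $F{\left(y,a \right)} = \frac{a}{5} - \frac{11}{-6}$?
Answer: $- \frac{1021817}{10} \approx -1.0218 \cdot 10^{5}$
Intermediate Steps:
$F{\left(y,a \right)} = \frac{11}{6} + \frac{a}{5}$ ($F{\left(y,a \right)} = a \frac{1}{5} - - \frac{11}{6} = \frac{a}{5} + \frac{11}{6} = \frac{11}{6} + \frac{a}{5}$)
$- 303 \left(F{\left(-7,-3 \right)} + 336\right) = - 303 \left(\left(\frac{11}{6} + \frac{1}{5} \left(-3\right)\right) + 336\right) = - 303 \left(\left(\frac{11}{6} - \frac{3}{5}\right) + 336\right) = - 303 \left(\frac{37}{30} + 336\right) = \left(-303\right) \frac{10117}{30} = - \frac{1021817}{10}$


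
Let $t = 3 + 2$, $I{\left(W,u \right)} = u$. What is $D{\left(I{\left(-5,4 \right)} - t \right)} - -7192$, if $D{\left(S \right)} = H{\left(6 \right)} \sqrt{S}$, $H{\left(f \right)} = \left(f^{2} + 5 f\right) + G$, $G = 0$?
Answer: $7192 + 66 i \approx 7192.0 + 66.0 i$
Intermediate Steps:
$H{\left(f \right)} = f^{2} + 5 f$ ($H{\left(f \right)} = \left(f^{2} + 5 f\right) + 0 = f^{2} + 5 f$)
$t = 5$
$D{\left(S \right)} = 66 \sqrt{S}$ ($D{\left(S \right)} = 6 \left(5 + 6\right) \sqrt{S} = 6 \cdot 11 \sqrt{S} = 66 \sqrt{S}$)
$D{\left(I{\left(-5,4 \right)} - t \right)} - -7192 = 66 \sqrt{4 - 5} - -7192 = 66 \sqrt{4 - 5} + 7192 = 66 \sqrt{-1} + 7192 = 66 i + 7192 = 7192 + 66 i$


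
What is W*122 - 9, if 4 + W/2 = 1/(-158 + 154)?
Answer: -1046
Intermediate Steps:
W = -17/2 (W = -8 + 2/(-158 + 154) = -8 + 2/(-4) = -8 + 2*(-¼) = -8 - ½ = -17/2 ≈ -8.5000)
W*122 - 9 = -17/2*122 - 9 = -1037 - 9 = -1046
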